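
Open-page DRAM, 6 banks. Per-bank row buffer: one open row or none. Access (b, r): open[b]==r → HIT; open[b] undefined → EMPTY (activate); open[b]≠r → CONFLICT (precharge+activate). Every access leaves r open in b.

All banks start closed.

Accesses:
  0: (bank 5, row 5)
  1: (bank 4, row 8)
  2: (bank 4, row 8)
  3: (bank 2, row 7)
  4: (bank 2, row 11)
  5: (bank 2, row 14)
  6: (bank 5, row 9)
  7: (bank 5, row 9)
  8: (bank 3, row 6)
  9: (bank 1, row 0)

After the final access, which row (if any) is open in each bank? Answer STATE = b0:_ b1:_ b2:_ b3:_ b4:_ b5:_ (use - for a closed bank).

STATE = b0:- b1:0 b2:14 b3:6 b4:8 b5:9

#0 (5,5) E
#1 (4,8) E
#2 (4,8) H  (was 8)
#3 (2,7) E
#4 (2,11) C  (was 7)
#5 (2,14) C  (was 11)
#6 (5,9) C  (was 5)
#7 (5,9) H  (was 9)
#8 (3,6) E
#9 (1,0) E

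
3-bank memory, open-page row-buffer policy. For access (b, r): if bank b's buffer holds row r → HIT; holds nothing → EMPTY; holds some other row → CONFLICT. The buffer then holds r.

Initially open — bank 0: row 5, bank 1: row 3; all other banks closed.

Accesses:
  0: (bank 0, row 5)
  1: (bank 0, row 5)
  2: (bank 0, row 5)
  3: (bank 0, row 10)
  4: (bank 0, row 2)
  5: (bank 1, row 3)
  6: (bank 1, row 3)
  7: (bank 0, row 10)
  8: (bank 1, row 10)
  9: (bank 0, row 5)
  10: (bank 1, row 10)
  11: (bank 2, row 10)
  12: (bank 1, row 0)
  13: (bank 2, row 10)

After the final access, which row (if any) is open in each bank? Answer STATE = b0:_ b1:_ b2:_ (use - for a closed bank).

STATE = b0:5 b1:0 b2:10

  [0] b0 r5: had r5 ⇒ H
  [1] b0 r5: had r5 ⇒ H
  [2] b0 r5: had r5 ⇒ H
  [3] b0 r10: had r5 ⇒ C
  [4] b0 r2: had r10 ⇒ C
  [5] b1 r3: had r3 ⇒ H
  [6] b1 r3: had r3 ⇒ H
  [7] b0 r10: had r2 ⇒ C
  [8] b1 r10: had r3 ⇒ C
  [9] b0 r5: had r10 ⇒ C
  [10] b1 r10: had r10 ⇒ H
  [11] b2 r10: no row ⇒ E
  [12] b1 r0: had r10 ⇒ C
  [13] b2 r10: had r10 ⇒ H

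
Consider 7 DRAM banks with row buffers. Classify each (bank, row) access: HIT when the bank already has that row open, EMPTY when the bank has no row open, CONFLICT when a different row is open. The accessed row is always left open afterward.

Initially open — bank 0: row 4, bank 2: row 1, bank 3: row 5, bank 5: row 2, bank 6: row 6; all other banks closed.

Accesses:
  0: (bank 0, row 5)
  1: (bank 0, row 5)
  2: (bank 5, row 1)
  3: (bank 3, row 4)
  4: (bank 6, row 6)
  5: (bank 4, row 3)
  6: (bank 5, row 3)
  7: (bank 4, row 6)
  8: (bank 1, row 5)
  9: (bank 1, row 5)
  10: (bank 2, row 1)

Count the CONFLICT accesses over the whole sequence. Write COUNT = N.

#0 (0,5) C  (was 4)
#1 (0,5) H  (was 5)
#2 (5,1) C  (was 2)
#3 (3,4) C  (was 5)
#4 (6,6) H  (was 6)
#5 (4,3) E
#6 (5,3) C  (was 1)
#7 (4,6) C  (was 3)
#8 (1,5) E
#9 (1,5) H  (was 5)
#10 (2,1) H  (was 1)

COUNT = 5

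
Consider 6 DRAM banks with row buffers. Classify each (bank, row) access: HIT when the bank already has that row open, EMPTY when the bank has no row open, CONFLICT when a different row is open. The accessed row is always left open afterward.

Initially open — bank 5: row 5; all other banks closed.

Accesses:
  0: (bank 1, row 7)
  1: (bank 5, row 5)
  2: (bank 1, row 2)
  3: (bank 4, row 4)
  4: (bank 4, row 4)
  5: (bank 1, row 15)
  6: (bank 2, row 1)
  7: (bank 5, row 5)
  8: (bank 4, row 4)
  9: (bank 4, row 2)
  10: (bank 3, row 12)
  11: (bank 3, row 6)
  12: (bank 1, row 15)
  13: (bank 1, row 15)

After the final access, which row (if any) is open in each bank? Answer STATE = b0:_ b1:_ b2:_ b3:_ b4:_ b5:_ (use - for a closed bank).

  [0] b1 r7: no row ⇒ E
  [1] b5 r5: had r5 ⇒ H
  [2] b1 r2: had r7 ⇒ C
  [3] b4 r4: no row ⇒ E
  [4] b4 r4: had r4 ⇒ H
  [5] b1 r15: had r2 ⇒ C
  [6] b2 r1: no row ⇒ E
  [7] b5 r5: had r5 ⇒ H
  [8] b4 r4: had r4 ⇒ H
  [9] b4 r2: had r4 ⇒ C
  [10] b3 r12: no row ⇒ E
  [11] b3 r6: had r12 ⇒ C
  [12] b1 r15: had r15 ⇒ H
  [13] b1 r15: had r15 ⇒ H

STATE = b0:- b1:15 b2:1 b3:6 b4:2 b5:5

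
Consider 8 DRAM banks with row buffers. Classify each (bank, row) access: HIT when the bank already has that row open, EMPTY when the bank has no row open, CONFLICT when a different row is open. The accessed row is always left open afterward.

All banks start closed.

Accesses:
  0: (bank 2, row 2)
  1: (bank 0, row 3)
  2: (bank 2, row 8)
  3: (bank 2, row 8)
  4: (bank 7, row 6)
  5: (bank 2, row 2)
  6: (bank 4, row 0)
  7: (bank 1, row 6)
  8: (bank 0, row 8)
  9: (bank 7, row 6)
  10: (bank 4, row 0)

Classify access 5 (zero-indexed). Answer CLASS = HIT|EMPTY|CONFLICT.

CLASS = CONFLICT

0: bank 2 row 2 — prev None → EMPTY
1: bank 0 row 3 — prev None → EMPTY
2: bank 2 row 8 — prev 2 → CONFLICT
3: bank 2 row 8 — prev 8 → HIT
4: bank 7 row 6 — prev None → EMPTY
5: bank 2 row 2 — prev 8 → CONFLICT
6: bank 4 row 0 — prev None → EMPTY
7: bank 1 row 6 — prev None → EMPTY
8: bank 0 row 8 — prev 3 → CONFLICT
9: bank 7 row 6 — prev 6 → HIT
10: bank 4 row 0 — prev 0 → HIT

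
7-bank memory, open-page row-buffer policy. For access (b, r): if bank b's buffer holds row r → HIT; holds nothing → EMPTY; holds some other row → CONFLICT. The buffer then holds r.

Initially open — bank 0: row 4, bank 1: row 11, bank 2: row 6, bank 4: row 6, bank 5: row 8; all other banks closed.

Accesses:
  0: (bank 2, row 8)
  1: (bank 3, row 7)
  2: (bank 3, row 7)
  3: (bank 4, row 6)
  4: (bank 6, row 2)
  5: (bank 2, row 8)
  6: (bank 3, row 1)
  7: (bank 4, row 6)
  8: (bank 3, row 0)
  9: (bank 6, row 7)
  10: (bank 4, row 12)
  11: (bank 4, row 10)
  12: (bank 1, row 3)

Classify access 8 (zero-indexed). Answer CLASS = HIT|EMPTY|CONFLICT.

CLASS = CONFLICT

#0 (2,8) C  (was 6)
#1 (3,7) E
#2 (3,7) H  (was 7)
#3 (4,6) H  (was 6)
#4 (6,2) E
#5 (2,8) H  (was 8)
#6 (3,1) C  (was 7)
#7 (4,6) H  (was 6)
#8 (3,0) C  (was 1)
#9 (6,7) C  (was 2)
#10 (4,12) C  (was 6)
#11 (4,10) C  (was 12)
#12 (1,3) C  (was 11)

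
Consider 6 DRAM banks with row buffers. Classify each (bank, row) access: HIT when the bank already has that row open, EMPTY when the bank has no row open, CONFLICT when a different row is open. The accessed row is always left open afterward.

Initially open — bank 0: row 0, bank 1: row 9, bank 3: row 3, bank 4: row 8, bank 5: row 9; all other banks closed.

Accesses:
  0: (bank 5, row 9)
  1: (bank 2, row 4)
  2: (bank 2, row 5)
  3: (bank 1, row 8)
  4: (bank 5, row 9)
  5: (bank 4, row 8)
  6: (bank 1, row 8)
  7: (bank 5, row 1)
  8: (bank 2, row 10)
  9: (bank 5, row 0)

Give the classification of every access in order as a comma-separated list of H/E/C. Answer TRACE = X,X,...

TRACE = H,E,C,C,H,H,H,C,C,C

#0 (5,9) H  (was 9)
#1 (2,4) E
#2 (2,5) C  (was 4)
#3 (1,8) C  (was 9)
#4 (5,9) H  (was 9)
#5 (4,8) H  (was 8)
#6 (1,8) H  (was 8)
#7 (5,1) C  (was 9)
#8 (2,10) C  (was 5)
#9 (5,0) C  (was 1)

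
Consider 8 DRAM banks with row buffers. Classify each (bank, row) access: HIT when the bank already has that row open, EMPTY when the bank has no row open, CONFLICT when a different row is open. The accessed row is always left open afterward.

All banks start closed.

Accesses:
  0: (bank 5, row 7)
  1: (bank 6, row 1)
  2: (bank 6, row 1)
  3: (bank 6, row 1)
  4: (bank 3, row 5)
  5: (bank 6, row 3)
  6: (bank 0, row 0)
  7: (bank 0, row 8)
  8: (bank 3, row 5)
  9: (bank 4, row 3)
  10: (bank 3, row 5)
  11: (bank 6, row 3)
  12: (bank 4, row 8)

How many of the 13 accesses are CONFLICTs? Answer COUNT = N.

COUNT = 3

0: bank 5 row 7 — prev None → EMPTY
1: bank 6 row 1 — prev None → EMPTY
2: bank 6 row 1 — prev 1 → HIT
3: bank 6 row 1 — prev 1 → HIT
4: bank 3 row 5 — prev None → EMPTY
5: bank 6 row 3 — prev 1 → CONFLICT
6: bank 0 row 0 — prev None → EMPTY
7: bank 0 row 8 — prev 0 → CONFLICT
8: bank 3 row 5 — prev 5 → HIT
9: bank 4 row 3 — prev None → EMPTY
10: bank 3 row 5 — prev 5 → HIT
11: bank 6 row 3 — prev 3 → HIT
12: bank 4 row 8 — prev 3 → CONFLICT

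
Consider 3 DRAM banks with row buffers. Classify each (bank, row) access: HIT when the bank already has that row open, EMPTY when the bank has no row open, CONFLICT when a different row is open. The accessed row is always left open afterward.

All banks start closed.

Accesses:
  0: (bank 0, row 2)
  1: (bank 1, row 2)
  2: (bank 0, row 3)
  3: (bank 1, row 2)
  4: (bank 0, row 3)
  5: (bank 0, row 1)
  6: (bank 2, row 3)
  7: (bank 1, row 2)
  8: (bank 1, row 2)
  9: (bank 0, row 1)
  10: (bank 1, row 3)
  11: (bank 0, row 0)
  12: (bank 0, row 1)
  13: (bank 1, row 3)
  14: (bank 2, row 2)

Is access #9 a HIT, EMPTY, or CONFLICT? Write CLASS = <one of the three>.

CLASS = HIT

  [0] b0 r2: no row ⇒ E
  [1] b1 r2: no row ⇒ E
  [2] b0 r3: had r2 ⇒ C
  [3] b1 r2: had r2 ⇒ H
  [4] b0 r3: had r3 ⇒ H
  [5] b0 r1: had r3 ⇒ C
  [6] b2 r3: no row ⇒ E
  [7] b1 r2: had r2 ⇒ H
  [8] b1 r2: had r2 ⇒ H
  [9] b0 r1: had r1 ⇒ H
  [10] b1 r3: had r2 ⇒ C
  [11] b0 r0: had r1 ⇒ C
  [12] b0 r1: had r0 ⇒ C
  [13] b1 r3: had r3 ⇒ H
  [14] b2 r2: had r3 ⇒ C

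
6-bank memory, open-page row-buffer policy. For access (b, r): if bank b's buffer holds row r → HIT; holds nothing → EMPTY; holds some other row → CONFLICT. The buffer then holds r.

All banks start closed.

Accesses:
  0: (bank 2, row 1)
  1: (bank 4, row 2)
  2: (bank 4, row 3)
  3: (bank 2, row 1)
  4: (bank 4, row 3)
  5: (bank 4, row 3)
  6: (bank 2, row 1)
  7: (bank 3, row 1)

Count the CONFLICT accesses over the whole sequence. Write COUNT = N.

0: bank 2 row 1 — prev None → EMPTY
1: bank 4 row 2 — prev None → EMPTY
2: bank 4 row 3 — prev 2 → CONFLICT
3: bank 2 row 1 — prev 1 → HIT
4: bank 4 row 3 — prev 3 → HIT
5: bank 4 row 3 — prev 3 → HIT
6: bank 2 row 1 — prev 1 → HIT
7: bank 3 row 1 — prev None → EMPTY

COUNT = 1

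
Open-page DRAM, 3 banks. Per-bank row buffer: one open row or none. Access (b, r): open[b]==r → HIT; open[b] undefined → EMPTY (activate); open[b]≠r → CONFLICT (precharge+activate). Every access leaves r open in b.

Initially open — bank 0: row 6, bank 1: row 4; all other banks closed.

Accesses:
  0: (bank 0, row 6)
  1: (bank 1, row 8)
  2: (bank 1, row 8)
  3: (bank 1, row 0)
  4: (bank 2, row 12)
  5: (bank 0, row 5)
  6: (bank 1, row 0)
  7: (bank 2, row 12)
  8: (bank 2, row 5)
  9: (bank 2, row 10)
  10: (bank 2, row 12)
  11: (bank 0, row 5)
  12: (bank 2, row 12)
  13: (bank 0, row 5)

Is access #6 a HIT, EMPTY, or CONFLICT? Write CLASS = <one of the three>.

  [0] b0 r6: had r6 ⇒ H
  [1] b1 r8: had r4 ⇒ C
  [2] b1 r8: had r8 ⇒ H
  [3] b1 r0: had r8 ⇒ C
  [4] b2 r12: no row ⇒ E
  [5] b0 r5: had r6 ⇒ C
  [6] b1 r0: had r0 ⇒ H
  [7] b2 r12: had r12 ⇒ H
  [8] b2 r5: had r12 ⇒ C
  [9] b2 r10: had r5 ⇒ C
  [10] b2 r12: had r10 ⇒ C
  [11] b0 r5: had r5 ⇒ H
  [12] b2 r12: had r12 ⇒ H
  [13] b0 r5: had r5 ⇒ H

CLASS = HIT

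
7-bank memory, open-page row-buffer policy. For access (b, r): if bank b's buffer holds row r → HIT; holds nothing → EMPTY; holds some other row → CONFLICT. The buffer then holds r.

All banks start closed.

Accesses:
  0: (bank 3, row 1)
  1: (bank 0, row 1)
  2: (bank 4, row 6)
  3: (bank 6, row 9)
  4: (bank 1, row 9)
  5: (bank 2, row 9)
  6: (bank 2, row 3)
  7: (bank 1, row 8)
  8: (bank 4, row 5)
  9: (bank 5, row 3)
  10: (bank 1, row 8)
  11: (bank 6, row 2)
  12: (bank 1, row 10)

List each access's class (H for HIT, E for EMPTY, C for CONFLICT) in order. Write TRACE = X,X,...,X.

TRACE = E,E,E,E,E,E,C,C,C,E,H,C,C

step 0: bank3 None->1 [EMPTY]
step 1: bank0 None->1 [EMPTY]
step 2: bank4 None->6 [EMPTY]
step 3: bank6 None->9 [EMPTY]
step 4: bank1 None->9 [EMPTY]
step 5: bank2 None->9 [EMPTY]
step 6: bank2 9->3 [CONFLICT]
step 7: bank1 9->8 [CONFLICT]
step 8: bank4 6->5 [CONFLICT]
step 9: bank5 None->3 [EMPTY]
step 10: bank1 8->8 [HIT]
step 11: bank6 9->2 [CONFLICT]
step 12: bank1 8->10 [CONFLICT]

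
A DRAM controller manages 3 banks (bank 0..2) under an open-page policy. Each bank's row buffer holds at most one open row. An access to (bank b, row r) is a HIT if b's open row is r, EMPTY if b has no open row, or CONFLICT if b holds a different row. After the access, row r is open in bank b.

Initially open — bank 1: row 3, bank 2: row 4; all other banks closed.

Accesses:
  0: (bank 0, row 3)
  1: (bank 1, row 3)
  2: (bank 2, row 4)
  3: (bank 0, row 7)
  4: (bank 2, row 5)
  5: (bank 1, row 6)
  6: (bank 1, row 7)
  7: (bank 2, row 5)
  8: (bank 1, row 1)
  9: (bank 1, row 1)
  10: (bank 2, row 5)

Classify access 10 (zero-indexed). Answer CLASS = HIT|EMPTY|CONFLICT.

#0 (0,3) E
#1 (1,3) H  (was 3)
#2 (2,4) H  (was 4)
#3 (0,7) C  (was 3)
#4 (2,5) C  (was 4)
#5 (1,6) C  (was 3)
#6 (1,7) C  (was 6)
#7 (2,5) H  (was 5)
#8 (1,1) C  (was 7)
#9 (1,1) H  (was 1)
#10 (2,5) H  (was 5)

CLASS = HIT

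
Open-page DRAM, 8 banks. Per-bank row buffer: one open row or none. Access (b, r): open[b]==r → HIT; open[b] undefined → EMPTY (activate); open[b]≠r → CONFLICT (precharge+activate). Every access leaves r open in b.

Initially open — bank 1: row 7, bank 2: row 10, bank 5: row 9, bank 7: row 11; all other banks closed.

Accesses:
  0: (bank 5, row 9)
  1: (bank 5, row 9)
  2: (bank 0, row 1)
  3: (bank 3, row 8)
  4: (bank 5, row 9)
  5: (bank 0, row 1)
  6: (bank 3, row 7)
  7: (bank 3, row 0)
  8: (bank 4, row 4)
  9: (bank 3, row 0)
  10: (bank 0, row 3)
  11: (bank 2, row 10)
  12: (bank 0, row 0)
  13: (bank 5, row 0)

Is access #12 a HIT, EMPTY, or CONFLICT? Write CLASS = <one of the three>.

CLASS = CONFLICT

0: bank 5 row 9 — prev 9 → HIT
1: bank 5 row 9 — prev 9 → HIT
2: bank 0 row 1 — prev None → EMPTY
3: bank 3 row 8 — prev None → EMPTY
4: bank 5 row 9 — prev 9 → HIT
5: bank 0 row 1 — prev 1 → HIT
6: bank 3 row 7 — prev 8 → CONFLICT
7: bank 3 row 0 — prev 7 → CONFLICT
8: bank 4 row 4 — prev None → EMPTY
9: bank 3 row 0 — prev 0 → HIT
10: bank 0 row 3 — prev 1 → CONFLICT
11: bank 2 row 10 — prev 10 → HIT
12: bank 0 row 0 — prev 3 → CONFLICT
13: bank 5 row 0 — prev 9 → CONFLICT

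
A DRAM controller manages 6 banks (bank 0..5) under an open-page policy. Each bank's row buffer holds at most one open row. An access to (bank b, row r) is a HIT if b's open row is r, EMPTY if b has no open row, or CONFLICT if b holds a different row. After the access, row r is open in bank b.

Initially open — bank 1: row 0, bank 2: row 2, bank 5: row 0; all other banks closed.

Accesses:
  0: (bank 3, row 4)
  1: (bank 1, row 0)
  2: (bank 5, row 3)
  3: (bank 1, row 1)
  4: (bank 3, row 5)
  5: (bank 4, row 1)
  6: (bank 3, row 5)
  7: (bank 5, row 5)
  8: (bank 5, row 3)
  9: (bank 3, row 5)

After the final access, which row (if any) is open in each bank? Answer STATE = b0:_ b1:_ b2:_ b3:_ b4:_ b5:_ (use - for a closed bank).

step 0: bank3 None->4 [EMPTY]
step 1: bank1 0->0 [HIT]
step 2: bank5 0->3 [CONFLICT]
step 3: bank1 0->1 [CONFLICT]
step 4: bank3 4->5 [CONFLICT]
step 5: bank4 None->1 [EMPTY]
step 6: bank3 5->5 [HIT]
step 7: bank5 3->5 [CONFLICT]
step 8: bank5 5->3 [CONFLICT]
step 9: bank3 5->5 [HIT]

STATE = b0:- b1:1 b2:2 b3:5 b4:1 b5:3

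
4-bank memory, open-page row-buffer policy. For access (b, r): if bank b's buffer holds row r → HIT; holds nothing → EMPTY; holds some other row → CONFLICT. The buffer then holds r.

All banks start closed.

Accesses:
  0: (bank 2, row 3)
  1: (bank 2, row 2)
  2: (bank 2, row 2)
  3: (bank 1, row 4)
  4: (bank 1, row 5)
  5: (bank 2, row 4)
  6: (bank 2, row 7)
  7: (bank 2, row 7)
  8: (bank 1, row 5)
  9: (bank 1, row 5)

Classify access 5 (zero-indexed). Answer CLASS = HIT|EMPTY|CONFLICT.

CLASS = CONFLICT

#0 (2,3) E
#1 (2,2) C  (was 3)
#2 (2,2) H  (was 2)
#3 (1,4) E
#4 (1,5) C  (was 4)
#5 (2,4) C  (was 2)
#6 (2,7) C  (was 4)
#7 (2,7) H  (was 7)
#8 (1,5) H  (was 5)
#9 (1,5) H  (was 5)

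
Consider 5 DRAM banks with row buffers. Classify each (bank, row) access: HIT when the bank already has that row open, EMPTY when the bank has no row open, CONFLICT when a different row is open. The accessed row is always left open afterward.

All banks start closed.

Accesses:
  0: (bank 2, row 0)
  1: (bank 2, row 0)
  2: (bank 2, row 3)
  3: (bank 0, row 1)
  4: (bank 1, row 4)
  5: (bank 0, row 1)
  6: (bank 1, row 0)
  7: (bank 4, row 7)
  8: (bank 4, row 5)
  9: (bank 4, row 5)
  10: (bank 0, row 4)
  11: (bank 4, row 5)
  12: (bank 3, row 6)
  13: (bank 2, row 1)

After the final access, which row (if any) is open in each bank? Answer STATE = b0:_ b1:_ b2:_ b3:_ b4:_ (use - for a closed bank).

0: bank 2 row 0 — prev None → EMPTY
1: bank 2 row 0 — prev 0 → HIT
2: bank 2 row 3 — prev 0 → CONFLICT
3: bank 0 row 1 — prev None → EMPTY
4: bank 1 row 4 — prev None → EMPTY
5: bank 0 row 1 — prev 1 → HIT
6: bank 1 row 0 — prev 4 → CONFLICT
7: bank 4 row 7 — prev None → EMPTY
8: bank 4 row 5 — prev 7 → CONFLICT
9: bank 4 row 5 — prev 5 → HIT
10: bank 0 row 4 — prev 1 → CONFLICT
11: bank 4 row 5 — prev 5 → HIT
12: bank 3 row 6 — prev None → EMPTY
13: bank 2 row 1 — prev 3 → CONFLICT

STATE = b0:4 b1:0 b2:1 b3:6 b4:5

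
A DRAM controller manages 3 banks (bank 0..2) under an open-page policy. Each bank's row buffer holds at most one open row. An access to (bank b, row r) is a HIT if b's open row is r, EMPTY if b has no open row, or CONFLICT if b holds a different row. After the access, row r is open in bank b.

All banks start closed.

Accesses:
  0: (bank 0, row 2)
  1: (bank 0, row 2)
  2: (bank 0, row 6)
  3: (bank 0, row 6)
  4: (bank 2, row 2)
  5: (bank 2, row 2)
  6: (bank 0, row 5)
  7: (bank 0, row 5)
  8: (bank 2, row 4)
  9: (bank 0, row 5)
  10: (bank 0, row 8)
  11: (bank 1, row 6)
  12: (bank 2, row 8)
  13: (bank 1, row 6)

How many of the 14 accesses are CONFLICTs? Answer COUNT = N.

COUNT = 5

  [0] b0 r2: no row ⇒ E
  [1] b0 r2: had r2 ⇒ H
  [2] b0 r6: had r2 ⇒ C
  [3] b0 r6: had r6 ⇒ H
  [4] b2 r2: no row ⇒ E
  [5] b2 r2: had r2 ⇒ H
  [6] b0 r5: had r6 ⇒ C
  [7] b0 r5: had r5 ⇒ H
  [8] b2 r4: had r2 ⇒ C
  [9] b0 r5: had r5 ⇒ H
  [10] b0 r8: had r5 ⇒ C
  [11] b1 r6: no row ⇒ E
  [12] b2 r8: had r4 ⇒ C
  [13] b1 r6: had r6 ⇒ H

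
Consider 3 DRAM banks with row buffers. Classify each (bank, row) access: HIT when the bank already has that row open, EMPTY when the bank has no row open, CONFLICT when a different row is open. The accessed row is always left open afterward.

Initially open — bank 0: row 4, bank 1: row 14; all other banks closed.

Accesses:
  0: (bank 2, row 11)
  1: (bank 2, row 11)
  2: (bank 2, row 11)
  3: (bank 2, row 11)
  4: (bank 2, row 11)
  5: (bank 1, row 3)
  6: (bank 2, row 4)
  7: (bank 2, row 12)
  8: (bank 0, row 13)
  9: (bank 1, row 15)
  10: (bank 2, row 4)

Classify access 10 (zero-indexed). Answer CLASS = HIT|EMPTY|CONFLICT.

CLASS = CONFLICT

step 0: bank2 None->11 [EMPTY]
step 1: bank2 11->11 [HIT]
step 2: bank2 11->11 [HIT]
step 3: bank2 11->11 [HIT]
step 4: bank2 11->11 [HIT]
step 5: bank1 14->3 [CONFLICT]
step 6: bank2 11->4 [CONFLICT]
step 7: bank2 4->12 [CONFLICT]
step 8: bank0 4->13 [CONFLICT]
step 9: bank1 3->15 [CONFLICT]
step 10: bank2 12->4 [CONFLICT]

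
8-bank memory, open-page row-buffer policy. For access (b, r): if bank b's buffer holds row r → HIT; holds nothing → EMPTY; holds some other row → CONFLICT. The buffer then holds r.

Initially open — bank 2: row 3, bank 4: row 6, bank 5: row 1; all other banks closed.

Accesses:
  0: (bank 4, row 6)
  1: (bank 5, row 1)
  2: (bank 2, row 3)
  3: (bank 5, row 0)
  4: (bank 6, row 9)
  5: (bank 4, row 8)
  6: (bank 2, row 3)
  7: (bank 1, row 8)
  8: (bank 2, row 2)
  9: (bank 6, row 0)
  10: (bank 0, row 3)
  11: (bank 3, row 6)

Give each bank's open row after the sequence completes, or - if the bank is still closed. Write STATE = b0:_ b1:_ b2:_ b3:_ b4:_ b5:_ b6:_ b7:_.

STATE = b0:3 b1:8 b2:2 b3:6 b4:8 b5:0 b6:0 b7:-

step 0: bank4 6->6 [HIT]
step 1: bank5 1->1 [HIT]
step 2: bank2 3->3 [HIT]
step 3: bank5 1->0 [CONFLICT]
step 4: bank6 None->9 [EMPTY]
step 5: bank4 6->8 [CONFLICT]
step 6: bank2 3->3 [HIT]
step 7: bank1 None->8 [EMPTY]
step 8: bank2 3->2 [CONFLICT]
step 9: bank6 9->0 [CONFLICT]
step 10: bank0 None->3 [EMPTY]
step 11: bank3 None->6 [EMPTY]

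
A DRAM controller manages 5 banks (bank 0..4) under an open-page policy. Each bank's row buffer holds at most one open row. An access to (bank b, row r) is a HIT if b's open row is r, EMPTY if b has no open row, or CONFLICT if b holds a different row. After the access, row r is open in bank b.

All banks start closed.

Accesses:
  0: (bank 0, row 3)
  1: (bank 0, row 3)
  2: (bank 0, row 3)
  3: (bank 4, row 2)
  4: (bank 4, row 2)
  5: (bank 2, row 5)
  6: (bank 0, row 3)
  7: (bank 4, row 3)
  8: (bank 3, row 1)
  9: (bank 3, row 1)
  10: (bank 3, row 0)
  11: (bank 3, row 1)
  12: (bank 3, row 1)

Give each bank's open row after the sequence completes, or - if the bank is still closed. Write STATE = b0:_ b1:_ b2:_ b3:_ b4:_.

#0 (0,3) E
#1 (0,3) H  (was 3)
#2 (0,3) H  (was 3)
#3 (4,2) E
#4 (4,2) H  (was 2)
#5 (2,5) E
#6 (0,3) H  (was 3)
#7 (4,3) C  (was 2)
#8 (3,1) E
#9 (3,1) H  (was 1)
#10 (3,0) C  (was 1)
#11 (3,1) C  (was 0)
#12 (3,1) H  (was 1)

STATE = b0:3 b1:- b2:5 b3:1 b4:3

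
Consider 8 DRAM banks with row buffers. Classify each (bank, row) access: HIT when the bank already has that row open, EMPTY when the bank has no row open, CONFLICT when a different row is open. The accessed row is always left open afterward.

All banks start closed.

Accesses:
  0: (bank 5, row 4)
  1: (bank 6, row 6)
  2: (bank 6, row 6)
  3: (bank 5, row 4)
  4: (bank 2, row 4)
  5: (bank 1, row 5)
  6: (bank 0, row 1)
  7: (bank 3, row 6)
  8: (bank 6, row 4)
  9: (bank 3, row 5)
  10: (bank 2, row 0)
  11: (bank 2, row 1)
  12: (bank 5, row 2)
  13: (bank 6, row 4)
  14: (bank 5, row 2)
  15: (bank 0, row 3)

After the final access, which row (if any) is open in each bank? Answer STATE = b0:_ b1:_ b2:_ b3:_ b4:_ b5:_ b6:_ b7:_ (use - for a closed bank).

0: bank 5 row 4 — prev None → EMPTY
1: bank 6 row 6 — prev None → EMPTY
2: bank 6 row 6 — prev 6 → HIT
3: bank 5 row 4 — prev 4 → HIT
4: bank 2 row 4 — prev None → EMPTY
5: bank 1 row 5 — prev None → EMPTY
6: bank 0 row 1 — prev None → EMPTY
7: bank 3 row 6 — prev None → EMPTY
8: bank 6 row 4 — prev 6 → CONFLICT
9: bank 3 row 5 — prev 6 → CONFLICT
10: bank 2 row 0 — prev 4 → CONFLICT
11: bank 2 row 1 — prev 0 → CONFLICT
12: bank 5 row 2 — prev 4 → CONFLICT
13: bank 6 row 4 — prev 4 → HIT
14: bank 5 row 2 — prev 2 → HIT
15: bank 0 row 3 — prev 1 → CONFLICT

STATE = b0:3 b1:5 b2:1 b3:5 b4:- b5:2 b6:4 b7:-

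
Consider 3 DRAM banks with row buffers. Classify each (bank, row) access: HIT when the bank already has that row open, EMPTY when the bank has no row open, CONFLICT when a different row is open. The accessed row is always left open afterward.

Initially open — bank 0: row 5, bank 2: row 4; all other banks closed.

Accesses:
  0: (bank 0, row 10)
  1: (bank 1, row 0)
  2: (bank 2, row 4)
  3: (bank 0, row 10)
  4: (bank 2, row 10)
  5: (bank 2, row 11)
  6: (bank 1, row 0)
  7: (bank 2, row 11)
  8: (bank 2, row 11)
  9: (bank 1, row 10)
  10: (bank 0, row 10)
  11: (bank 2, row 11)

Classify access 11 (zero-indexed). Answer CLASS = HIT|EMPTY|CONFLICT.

CLASS = HIT

#0 (0,10) C  (was 5)
#1 (1,0) E
#2 (2,4) H  (was 4)
#3 (0,10) H  (was 10)
#4 (2,10) C  (was 4)
#5 (2,11) C  (was 10)
#6 (1,0) H  (was 0)
#7 (2,11) H  (was 11)
#8 (2,11) H  (was 11)
#9 (1,10) C  (was 0)
#10 (0,10) H  (was 10)
#11 (2,11) H  (was 11)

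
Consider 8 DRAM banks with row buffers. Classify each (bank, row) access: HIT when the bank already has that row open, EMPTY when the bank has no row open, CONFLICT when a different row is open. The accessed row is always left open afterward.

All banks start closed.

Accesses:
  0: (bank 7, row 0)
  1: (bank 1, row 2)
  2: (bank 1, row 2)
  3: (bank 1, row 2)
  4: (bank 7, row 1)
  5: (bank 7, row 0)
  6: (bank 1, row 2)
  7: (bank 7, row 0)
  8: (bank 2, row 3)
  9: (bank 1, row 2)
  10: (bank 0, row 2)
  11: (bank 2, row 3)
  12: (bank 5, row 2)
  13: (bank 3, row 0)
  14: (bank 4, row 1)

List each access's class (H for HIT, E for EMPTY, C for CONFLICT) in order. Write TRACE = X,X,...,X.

  [0] b7 r0: no row ⇒ E
  [1] b1 r2: no row ⇒ E
  [2] b1 r2: had r2 ⇒ H
  [3] b1 r2: had r2 ⇒ H
  [4] b7 r1: had r0 ⇒ C
  [5] b7 r0: had r1 ⇒ C
  [6] b1 r2: had r2 ⇒ H
  [7] b7 r0: had r0 ⇒ H
  [8] b2 r3: no row ⇒ E
  [9] b1 r2: had r2 ⇒ H
  [10] b0 r2: no row ⇒ E
  [11] b2 r3: had r3 ⇒ H
  [12] b5 r2: no row ⇒ E
  [13] b3 r0: no row ⇒ E
  [14] b4 r1: no row ⇒ E

TRACE = E,E,H,H,C,C,H,H,E,H,E,H,E,E,E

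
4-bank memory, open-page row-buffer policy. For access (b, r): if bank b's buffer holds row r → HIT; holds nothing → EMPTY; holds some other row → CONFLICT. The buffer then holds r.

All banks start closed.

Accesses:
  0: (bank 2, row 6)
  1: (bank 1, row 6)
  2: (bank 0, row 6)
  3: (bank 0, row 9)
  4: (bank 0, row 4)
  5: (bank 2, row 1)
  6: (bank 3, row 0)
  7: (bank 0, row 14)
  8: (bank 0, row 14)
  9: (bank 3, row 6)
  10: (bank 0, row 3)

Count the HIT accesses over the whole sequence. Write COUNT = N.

COUNT = 1

step 0: bank2 None->6 [EMPTY]
step 1: bank1 None->6 [EMPTY]
step 2: bank0 None->6 [EMPTY]
step 3: bank0 6->9 [CONFLICT]
step 4: bank0 9->4 [CONFLICT]
step 5: bank2 6->1 [CONFLICT]
step 6: bank3 None->0 [EMPTY]
step 7: bank0 4->14 [CONFLICT]
step 8: bank0 14->14 [HIT]
step 9: bank3 0->6 [CONFLICT]
step 10: bank0 14->3 [CONFLICT]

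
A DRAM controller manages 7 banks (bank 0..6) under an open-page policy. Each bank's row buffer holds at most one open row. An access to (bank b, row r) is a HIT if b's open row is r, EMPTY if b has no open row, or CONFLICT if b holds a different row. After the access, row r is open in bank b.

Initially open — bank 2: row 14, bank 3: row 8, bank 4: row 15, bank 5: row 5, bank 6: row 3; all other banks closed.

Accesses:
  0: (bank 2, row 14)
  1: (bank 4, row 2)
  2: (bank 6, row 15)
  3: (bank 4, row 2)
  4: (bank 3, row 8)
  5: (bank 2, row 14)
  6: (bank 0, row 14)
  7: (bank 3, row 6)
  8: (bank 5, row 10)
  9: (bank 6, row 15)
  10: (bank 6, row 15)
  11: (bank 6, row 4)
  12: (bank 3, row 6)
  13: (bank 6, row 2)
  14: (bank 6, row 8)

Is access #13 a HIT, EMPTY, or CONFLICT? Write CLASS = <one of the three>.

CLASS = CONFLICT

  [0] b2 r14: had r14 ⇒ H
  [1] b4 r2: had r15 ⇒ C
  [2] b6 r15: had r3 ⇒ C
  [3] b4 r2: had r2 ⇒ H
  [4] b3 r8: had r8 ⇒ H
  [5] b2 r14: had r14 ⇒ H
  [6] b0 r14: no row ⇒ E
  [7] b3 r6: had r8 ⇒ C
  [8] b5 r10: had r5 ⇒ C
  [9] b6 r15: had r15 ⇒ H
  [10] b6 r15: had r15 ⇒ H
  [11] b6 r4: had r15 ⇒ C
  [12] b3 r6: had r6 ⇒ H
  [13] b6 r2: had r4 ⇒ C
  [14] b6 r8: had r2 ⇒ C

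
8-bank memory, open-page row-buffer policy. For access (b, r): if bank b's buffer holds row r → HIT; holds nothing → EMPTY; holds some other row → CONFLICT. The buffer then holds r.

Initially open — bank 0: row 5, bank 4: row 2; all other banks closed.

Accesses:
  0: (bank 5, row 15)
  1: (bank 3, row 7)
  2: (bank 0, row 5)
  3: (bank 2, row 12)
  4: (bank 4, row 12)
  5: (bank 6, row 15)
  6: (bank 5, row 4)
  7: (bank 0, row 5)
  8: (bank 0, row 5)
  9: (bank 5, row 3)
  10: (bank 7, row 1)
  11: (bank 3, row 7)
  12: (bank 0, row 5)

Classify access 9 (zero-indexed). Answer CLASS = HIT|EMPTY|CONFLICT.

step 0: bank5 None->15 [EMPTY]
step 1: bank3 None->7 [EMPTY]
step 2: bank0 5->5 [HIT]
step 3: bank2 None->12 [EMPTY]
step 4: bank4 2->12 [CONFLICT]
step 5: bank6 None->15 [EMPTY]
step 6: bank5 15->4 [CONFLICT]
step 7: bank0 5->5 [HIT]
step 8: bank0 5->5 [HIT]
step 9: bank5 4->3 [CONFLICT]
step 10: bank7 None->1 [EMPTY]
step 11: bank3 7->7 [HIT]
step 12: bank0 5->5 [HIT]

CLASS = CONFLICT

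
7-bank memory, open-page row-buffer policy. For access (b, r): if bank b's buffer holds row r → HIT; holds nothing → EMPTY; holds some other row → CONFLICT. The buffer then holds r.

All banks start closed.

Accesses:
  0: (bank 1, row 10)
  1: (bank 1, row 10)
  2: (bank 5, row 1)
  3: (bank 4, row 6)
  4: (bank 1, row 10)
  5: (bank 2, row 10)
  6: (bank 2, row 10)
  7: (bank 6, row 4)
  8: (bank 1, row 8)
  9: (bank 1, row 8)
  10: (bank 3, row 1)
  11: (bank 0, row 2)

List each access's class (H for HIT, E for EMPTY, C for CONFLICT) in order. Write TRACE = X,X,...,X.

  [0] b1 r10: no row ⇒ E
  [1] b1 r10: had r10 ⇒ H
  [2] b5 r1: no row ⇒ E
  [3] b4 r6: no row ⇒ E
  [4] b1 r10: had r10 ⇒ H
  [5] b2 r10: no row ⇒ E
  [6] b2 r10: had r10 ⇒ H
  [7] b6 r4: no row ⇒ E
  [8] b1 r8: had r10 ⇒ C
  [9] b1 r8: had r8 ⇒ H
  [10] b3 r1: no row ⇒ E
  [11] b0 r2: no row ⇒ E

TRACE = E,H,E,E,H,E,H,E,C,H,E,E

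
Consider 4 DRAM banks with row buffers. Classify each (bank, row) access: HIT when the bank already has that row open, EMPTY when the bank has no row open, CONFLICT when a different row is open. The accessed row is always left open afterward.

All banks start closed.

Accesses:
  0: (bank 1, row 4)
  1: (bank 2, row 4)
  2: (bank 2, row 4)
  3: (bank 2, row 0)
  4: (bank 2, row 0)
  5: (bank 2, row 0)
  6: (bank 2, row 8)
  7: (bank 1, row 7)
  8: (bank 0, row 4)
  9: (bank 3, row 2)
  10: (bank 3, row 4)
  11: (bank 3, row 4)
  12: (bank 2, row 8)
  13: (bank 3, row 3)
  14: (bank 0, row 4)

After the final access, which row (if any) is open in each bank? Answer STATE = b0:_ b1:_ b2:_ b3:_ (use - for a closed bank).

STATE = b0:4 b1:7 b2:8 b3:3

step 0: bank1 None->4 [EMPTY]
step 1: bank2 None->4 [EMPTY]
step 2: bank2 4->4 [HIT]
step 3: bank2 4->0 [CONFLICT]
step 4: bank2 0->0 [HIT]
step 5: bank2 0->0 [HIT]
step 6: bank2 0->8 [CONFLICT]
step 7: bank1 4->7 [CONFLICT]
step 8: bank0 None->4 [EMPTY]
step 9: bank3 None->2 [EMPTY]
step 10: bank3 2->4 [CONFLICT]
step 11: bank3 4->4 [HIT]
step 12: bank2 8->8 [HIT]
step 13: bank3 4->3 [CONFLICT]
step 14: bank0 4->4 [HIT]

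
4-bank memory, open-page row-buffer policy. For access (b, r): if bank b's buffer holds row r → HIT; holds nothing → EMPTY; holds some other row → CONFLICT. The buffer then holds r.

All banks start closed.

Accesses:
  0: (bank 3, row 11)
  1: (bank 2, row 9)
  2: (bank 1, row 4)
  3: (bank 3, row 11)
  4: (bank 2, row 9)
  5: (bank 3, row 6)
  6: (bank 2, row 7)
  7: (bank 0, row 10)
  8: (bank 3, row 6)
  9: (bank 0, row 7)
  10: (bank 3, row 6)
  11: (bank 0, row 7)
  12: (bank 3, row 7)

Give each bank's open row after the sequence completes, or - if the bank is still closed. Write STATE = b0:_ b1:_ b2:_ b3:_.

STATE = b0:7 b1:4 b2:7 b3:7

step 0: bank3 None->11 [EMPTY]
step 1: bank2 None->9 [EMPTY]
step 2: bank1 None->4 [EMPTY]
step 3: bank3 11->11 [HIT]
step 4: bank2 9->9 [HIT]
step 5: bank3 11->6 [CONFLICT]
step 6: bank2 9->7 [CONFLICT]
step 7: bank0 None->10 [EMPTY]
step 8: bank3 6->6 [HIT]
step 9: bank0 10->7 [CONFLICT]
step 10: bank3 6->6 [HIT]
step 11: bank0 7->7 [HIT]
step 12: bank3 6->7 [CONFLICT]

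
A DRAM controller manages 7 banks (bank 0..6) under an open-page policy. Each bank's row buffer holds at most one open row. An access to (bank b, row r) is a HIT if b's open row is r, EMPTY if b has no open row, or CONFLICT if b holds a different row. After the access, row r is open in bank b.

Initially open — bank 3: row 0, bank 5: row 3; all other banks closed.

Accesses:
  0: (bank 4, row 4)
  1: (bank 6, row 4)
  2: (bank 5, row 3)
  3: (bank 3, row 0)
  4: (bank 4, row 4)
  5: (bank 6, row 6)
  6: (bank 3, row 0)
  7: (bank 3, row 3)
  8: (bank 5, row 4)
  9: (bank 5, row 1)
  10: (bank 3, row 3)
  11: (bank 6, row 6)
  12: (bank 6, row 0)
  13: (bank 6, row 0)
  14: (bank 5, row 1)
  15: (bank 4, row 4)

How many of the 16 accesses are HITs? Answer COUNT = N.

step 0: bank4 None->4 [EMPTY]
step 1: bank6 None->4 [EMPTY]
step 2: bank5 3->3 [HIT]
step 3: bank3 0->0 [HIT]
step 4: bank4 4->4 [HIT]
step 5: bank6 4->6 [CONFLICT]
step 6: bank3 0->0 [HIT]
step 7: bank3 0->3 [CONFLICT]
step 8: bank5 3->4 [CONFLICT]
step 9: bank5 4->1 [CONFLICT]
step 10: bank3 3->3 [HIT]
step 11: bank6 6->6 [HIT]
step 12: bank6 6->0 [CONFLICT]
step 13: bank6 0->0 [HIT]
step 14: bank5 1->1 [HIT]
step 15: bank4 4->4 [HIT]

COUNT = 9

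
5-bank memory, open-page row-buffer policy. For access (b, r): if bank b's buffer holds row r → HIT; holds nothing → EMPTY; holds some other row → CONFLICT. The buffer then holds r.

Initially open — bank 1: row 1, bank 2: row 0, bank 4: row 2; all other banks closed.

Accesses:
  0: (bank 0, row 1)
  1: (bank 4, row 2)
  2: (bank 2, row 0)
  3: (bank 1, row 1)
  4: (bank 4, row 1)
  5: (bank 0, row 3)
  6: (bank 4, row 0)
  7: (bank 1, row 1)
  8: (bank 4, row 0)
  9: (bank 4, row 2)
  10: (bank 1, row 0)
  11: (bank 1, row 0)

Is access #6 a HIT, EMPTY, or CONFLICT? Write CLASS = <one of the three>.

  [0] b0 r1: no row ⇒ E
  [1] b4 r2: had r2 ⇒ H
  [2] b2 r0: had r0 ⇒ H
  [3] b1 r1: had r1 ⇒ H
  [4] b4 r1: had r2 ⇒ C
  [5] b0 r3: had r1 ⇒ C
  [6] b4 r0: had r1 ⇒ C
  [7] b1 r1: had r1 ⇒ H
  [8] b4 r0: had r0 ⇒ H
  [9] b4 r2: had r0 ⇒ C
  [10] b1 r0: had r1 ⇒ C
  [11] b1 r0: had r0 ⇒ H

CLASS = CONFLICT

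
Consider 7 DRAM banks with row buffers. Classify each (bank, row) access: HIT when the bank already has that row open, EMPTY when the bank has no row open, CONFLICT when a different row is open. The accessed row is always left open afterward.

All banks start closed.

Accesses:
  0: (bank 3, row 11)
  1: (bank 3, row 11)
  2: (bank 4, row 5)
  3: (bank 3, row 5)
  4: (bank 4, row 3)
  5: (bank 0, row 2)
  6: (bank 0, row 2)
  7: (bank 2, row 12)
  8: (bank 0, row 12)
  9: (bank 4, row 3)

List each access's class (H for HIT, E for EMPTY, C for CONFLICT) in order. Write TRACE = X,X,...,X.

  [0] b3 r11: no row ⇒ E
  [1] b3 r11: had r11 ⇒ H
  [2] b4 r5: no row ⇒ E
  [3] b3 r5: had r11 ⇒ C
  [4] b4 r3: had r5 ⇒ C
  [5] b0 r2: no row ⇒ E
  [6] b0 r2: had r2 ⇒ H
  [7] b2 r12: no row ⇒ E
  [8] b0 r12: had r2 ⇒ C
  [9] b4 r3: had r3 ⇒ H

TRACE = E,H,E,C,C,E,H,E,C,H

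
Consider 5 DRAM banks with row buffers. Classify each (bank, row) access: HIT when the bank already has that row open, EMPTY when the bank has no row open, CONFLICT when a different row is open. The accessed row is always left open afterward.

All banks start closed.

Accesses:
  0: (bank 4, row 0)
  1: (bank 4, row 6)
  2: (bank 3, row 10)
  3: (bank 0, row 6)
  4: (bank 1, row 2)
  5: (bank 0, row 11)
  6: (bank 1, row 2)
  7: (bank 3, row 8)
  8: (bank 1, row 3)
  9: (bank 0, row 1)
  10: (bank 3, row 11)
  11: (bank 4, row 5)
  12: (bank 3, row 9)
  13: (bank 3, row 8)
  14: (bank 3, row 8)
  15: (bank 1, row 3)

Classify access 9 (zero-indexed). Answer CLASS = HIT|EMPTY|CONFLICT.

#0 (4,0) E
#1 (4,6) C  (was 0)
#2 (3,10) E
#3 (0,6) E
#4 (1,2) E
#5 (0,11) C  (was 6)
#6 (1,2) H  (was 2)
#7 (3,8) C  (was 10)
#8 (1,3) C  (was 2)
#9 (0,1) C  (was 11)
#10 (3,11) C  (was 8)
#11 (4,5) C  (was 6)
#12 (3,9) C  (was 11)
#13 (3,8) C  (was 9)
#14 (3,8) H  (was 8)
#15 (1,3) H  (was 3)

CLASS = CONFLICT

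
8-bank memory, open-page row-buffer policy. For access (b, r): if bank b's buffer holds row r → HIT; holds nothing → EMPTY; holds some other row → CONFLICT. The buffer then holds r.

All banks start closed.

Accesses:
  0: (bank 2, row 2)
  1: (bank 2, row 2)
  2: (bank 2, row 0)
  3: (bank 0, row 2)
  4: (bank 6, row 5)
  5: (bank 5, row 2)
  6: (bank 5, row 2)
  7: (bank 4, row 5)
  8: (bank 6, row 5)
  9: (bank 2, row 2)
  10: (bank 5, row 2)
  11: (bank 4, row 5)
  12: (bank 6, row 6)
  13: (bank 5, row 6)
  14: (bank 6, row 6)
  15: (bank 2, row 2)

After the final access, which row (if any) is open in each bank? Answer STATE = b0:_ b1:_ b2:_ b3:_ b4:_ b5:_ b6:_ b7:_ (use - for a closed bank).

#0 (2,2) E
#1 (2,2) H  (was 2)
#2 (2,0) C  (was 2)
#3 (0,2) E
#4 (6,5) E
#5 (5,2) E
#6 (5,2) H  (was 2)
#7 (4,5) E
#8 (6,5) H  (was 5)
#9 (2,2) C  (was 0)
#10 (5,2) H  (was 2)
#11 (4,5) H  (was 5)
#12 (6,6) C  (was 5)
#13 (5,6) C  (was 2)
#14 (6,6) H  (was 6)
#15 (2,2) H  (was 2)

STATE = b0:2 b1:- b2:2 b3:- b4:5 b5:6 b6:6 b7:-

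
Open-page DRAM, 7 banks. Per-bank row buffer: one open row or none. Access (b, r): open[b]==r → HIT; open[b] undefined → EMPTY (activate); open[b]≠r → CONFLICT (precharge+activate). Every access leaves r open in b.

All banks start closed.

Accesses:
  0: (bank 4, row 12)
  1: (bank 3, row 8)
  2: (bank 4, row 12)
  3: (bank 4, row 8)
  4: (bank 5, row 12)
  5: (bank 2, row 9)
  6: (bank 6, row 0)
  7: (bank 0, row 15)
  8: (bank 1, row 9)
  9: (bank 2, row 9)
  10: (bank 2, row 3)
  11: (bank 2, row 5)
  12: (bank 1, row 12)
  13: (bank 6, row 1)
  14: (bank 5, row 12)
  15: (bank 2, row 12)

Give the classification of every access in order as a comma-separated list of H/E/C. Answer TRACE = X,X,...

step 0: bank4 None->12 [EMPTY]
step 1: bank3 None->8 [EMPTY]
step 2: bank4 12->12 [HIT]
step 3: bank4 12->8 [CONFLICT]
step 4: bank5 None->12 [EMPTY]
step 5: bank2 None->9 [EMPTY]
step 6: bank6 None->0 [EMPTY]
step 7: bank0 None->15 [EMPTY]
step 8: bank1 None->9 [EMPTY]
step 9: bank2 9->9 [HIT]
step 10: bank2 9->3 [CONFLICT]
step 11: bank2 3->5 [CONFLICT]
step 12: bank1 9->12 [CONFLICT]
step 13: bank6 0->1 [CONFLICT]
step 14: bank5 12->12 [HIT]
step 15: bank2 5->12 [CONFLICT]

TRACE = E,E,H,C,E,E,E,E,E,H,C,C,C,C,H,C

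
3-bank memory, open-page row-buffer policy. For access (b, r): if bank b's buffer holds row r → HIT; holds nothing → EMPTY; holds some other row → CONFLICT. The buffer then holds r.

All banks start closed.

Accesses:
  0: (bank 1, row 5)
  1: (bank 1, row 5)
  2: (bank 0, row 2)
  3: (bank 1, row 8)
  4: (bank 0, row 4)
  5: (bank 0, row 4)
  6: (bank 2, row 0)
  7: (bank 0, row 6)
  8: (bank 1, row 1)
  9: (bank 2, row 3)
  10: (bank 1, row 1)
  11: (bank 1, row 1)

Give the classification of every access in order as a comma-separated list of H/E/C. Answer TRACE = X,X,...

TRACE = E,H,E,C,C,H,E,C,C,C,H,H

  [0] b1 r5: no row ⇒ E
  [1] b1 r5: had r5 ⇒ H
  [2] b0 r2: no row ⇒ E
  [3] b1 r8: had r5 ⇒ C
  [4] b0 r4: had r2 ⇒ C
  [5] b0 r4: had r4 ⇒ H
  [6] b2 r0: no row ⇒ E
  [7] b0 r6: had r4 ⇒ C
  [8] b1 r1: had r8 ⇒ C
  [9] b2 r3: had r0 ⇒ C
  [10] b1 r1: had r1 ⇒ H
  [11] b1 r1: had r1 ⇒ H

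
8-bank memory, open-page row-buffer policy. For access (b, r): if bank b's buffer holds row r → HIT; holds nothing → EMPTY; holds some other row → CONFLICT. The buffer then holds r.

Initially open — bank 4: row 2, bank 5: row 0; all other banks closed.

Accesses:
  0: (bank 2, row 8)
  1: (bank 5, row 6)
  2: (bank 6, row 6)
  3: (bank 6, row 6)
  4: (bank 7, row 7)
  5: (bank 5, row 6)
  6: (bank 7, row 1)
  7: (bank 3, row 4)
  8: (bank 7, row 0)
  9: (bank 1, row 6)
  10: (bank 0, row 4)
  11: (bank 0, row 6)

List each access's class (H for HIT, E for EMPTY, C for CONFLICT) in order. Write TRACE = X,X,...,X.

TRACE = E,C,E,H,E,H,C,E,C,E,E,C

  [0] b2 r8: no row ⇒ E
  [1] b5 r6: had r0 ⇒ C
  [2] b6 r6: no row ⇒ E
  [3] b6 r6: had r6 ⇒ H
  [4] b7 r7: no row ⇒ E
  [5] b5 r6: had r6 ⇒ H
  [6] b7 r1: had r7 ⇒ C
  [7] b3 r4: no row ⇒ E
  [8] b7 r0: had r1 ⇒ C
  [9] b1 r6: no row ⇒ E
  [10] b0 r4: no row ⇒ E
  [11] b0 r6: had r4 ⇒ C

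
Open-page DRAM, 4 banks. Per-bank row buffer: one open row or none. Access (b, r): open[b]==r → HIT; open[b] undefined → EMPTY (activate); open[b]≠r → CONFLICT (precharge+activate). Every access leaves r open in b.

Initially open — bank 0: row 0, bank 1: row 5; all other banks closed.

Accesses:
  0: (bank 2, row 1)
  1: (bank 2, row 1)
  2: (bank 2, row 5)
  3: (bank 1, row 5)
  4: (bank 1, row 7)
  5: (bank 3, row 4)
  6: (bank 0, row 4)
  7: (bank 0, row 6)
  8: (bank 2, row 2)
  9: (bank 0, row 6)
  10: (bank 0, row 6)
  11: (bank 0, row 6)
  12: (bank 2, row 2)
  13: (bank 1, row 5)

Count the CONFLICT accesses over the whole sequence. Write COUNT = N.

  [0] b2 r1: no row ⇒ E
  [1] b2 r1: had r1 ⇒ H
  [2] b2 r5: had r1 ⇒ C
  [3] b1 r5: had r5 ⇒ H
  [4] b1 r7: had r5 ⇒ C
  [5] b3 r4: no row ⇒ E
  [6] b0 r4: had r0 ⇒ C
  [7] b0 r6: had r4 ⇒ C
  [8] b2 r2: had r5 ⇒ C
  [9] b0 r6: had r6 ⇒ H
  [10] b0 r6: had r6 ⇒ H
  [11] b0 r6: had r6 ⇒ H
  [12] b2 r2: had r2 ⇒ H
  [13] b1 r5: had r7 ⇒ C

COUNT = 6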